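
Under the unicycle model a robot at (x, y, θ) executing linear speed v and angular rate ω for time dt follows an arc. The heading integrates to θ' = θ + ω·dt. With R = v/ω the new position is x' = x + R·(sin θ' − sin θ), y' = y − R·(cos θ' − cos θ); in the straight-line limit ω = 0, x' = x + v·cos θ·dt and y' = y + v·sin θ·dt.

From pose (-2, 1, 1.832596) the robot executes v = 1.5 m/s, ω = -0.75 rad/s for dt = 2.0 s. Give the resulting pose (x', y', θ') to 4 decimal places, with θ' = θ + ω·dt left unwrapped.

θ' = 1.8326 + -0.75·2.0 = 0.3326
R = v/ω = 1.5/-0.75 = -2.0000
x' = -2 + -2.0000·(sin 0.3326 − sin 1.8326) = -0.7211
y' = 1 − -2.0000·(cos 0.3326 − cos 1.8326) = 3.4080

(-0.7211, 3.4080, 0.3326)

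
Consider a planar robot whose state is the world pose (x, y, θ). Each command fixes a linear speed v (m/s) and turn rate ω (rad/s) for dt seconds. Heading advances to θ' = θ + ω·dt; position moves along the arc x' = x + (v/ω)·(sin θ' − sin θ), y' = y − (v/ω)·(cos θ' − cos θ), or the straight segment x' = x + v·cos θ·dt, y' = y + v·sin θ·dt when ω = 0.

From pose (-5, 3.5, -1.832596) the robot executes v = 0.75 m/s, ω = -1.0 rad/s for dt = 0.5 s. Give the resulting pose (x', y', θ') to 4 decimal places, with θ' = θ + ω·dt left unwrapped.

(-5.1817, 3.1764, -2.3326)

θ' = -1.8326 + -1.0·0.5 = -2.3326
R = v/ω = 0.75/-1.0 = -0.7500
x' = -5 + -0.7500·(sin -2.3326 − sin -1.8326) = -5.1817
y' = 3.5 − -0.7500·(cos -2.3326 − cos -1.8326) = 3.1764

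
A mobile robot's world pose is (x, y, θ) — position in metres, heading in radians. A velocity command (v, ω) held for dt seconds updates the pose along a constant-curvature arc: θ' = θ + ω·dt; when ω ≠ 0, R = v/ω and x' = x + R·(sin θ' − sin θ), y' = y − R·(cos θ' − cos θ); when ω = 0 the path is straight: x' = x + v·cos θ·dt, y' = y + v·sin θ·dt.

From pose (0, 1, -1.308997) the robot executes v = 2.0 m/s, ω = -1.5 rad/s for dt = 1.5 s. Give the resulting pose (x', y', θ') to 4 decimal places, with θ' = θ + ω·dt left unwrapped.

(-1.8284, -0.5640, -3.5590)

θ' = -1.3090 + -1.5·1.5 = -3.5590
R = v/ω = 2.0/-1.5 = -1.3333
x' = 0 + -1.3333·(sin -3.5590 − sin -1.3090) = -1.8284
y' = 1 − -1.3333·(cos -3.5590 − cos -1.3090) = -0.5640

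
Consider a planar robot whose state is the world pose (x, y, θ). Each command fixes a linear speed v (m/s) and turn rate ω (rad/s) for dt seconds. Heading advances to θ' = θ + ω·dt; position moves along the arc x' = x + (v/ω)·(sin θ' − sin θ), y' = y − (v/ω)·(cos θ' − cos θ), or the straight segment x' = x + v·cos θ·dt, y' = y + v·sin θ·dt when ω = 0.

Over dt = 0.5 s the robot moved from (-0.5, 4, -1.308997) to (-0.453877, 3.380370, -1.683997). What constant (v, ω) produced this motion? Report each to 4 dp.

Δθ = -1.683997 − -1.308997 = -0.375000
ω = Δθ/dt = -0.375000/0.5 = -0.7500
R = −Δy/(cos θ' − cos θ) = -1.6667
v = R·ω = -1.6667·-0.7500 = 1.2500

v = 1.2500, ω = -0.7500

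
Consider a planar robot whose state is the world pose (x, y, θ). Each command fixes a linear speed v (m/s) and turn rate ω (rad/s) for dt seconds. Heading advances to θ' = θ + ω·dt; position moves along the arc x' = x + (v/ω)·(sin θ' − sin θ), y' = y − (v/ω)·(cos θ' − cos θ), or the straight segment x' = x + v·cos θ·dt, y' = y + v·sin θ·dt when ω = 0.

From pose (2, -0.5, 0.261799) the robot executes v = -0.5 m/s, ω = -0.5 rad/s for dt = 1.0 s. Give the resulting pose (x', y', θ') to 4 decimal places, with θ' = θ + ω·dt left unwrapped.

(1.5052, -0.5058, -0.2382)

θ' = 0.2618 + -0.5·1.0 = -0.2382
R = v/ω = -0.5/-0.5 = 1.0000
x' = 2 + 1.0000·(sin -0.2382 − sin 0.2618) = 1.5052
y' = -0.5 − 1.0000·(cos -0.2382 − cos 0.2618) = -0.5058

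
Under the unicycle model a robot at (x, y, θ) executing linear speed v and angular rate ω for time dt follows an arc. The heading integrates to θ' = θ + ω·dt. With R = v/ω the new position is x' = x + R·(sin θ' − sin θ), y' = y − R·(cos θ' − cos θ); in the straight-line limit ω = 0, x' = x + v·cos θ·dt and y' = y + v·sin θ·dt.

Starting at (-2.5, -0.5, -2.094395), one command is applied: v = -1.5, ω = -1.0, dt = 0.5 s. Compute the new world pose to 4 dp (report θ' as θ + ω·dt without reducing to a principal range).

θ' = -2.0944 + -1.0·0.5 = -2.5944
R = v/ω = -1.5/-1.0 = 1.5000
x' = -2.5 + 1.5000·(sin -2.5944 − sin -2.0944) = -1.9814
y' = -0.5 − 1.5000·(cos -2.5944 − cos -2.0944) = 0.0310

(-1.9814, 0.0310, -2.5944)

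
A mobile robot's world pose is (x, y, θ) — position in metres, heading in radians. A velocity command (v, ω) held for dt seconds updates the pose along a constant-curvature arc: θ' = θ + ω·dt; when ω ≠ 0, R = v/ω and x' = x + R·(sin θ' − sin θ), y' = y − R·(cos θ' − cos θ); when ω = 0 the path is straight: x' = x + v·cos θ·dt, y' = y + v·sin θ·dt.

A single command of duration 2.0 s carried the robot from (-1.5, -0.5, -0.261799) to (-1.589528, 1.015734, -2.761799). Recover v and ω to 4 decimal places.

Δθ = -2.761799 − -0.261799 = -2.500000
ω = Δθ/dt = -2.500000/2.0 = -1.2500
R = −Δy/(cos θ' − cos θ) = 0.8000
v = R·ω = 0.8000·-1.2500 = -1.0000

v = -1.0000, ω = -1.2500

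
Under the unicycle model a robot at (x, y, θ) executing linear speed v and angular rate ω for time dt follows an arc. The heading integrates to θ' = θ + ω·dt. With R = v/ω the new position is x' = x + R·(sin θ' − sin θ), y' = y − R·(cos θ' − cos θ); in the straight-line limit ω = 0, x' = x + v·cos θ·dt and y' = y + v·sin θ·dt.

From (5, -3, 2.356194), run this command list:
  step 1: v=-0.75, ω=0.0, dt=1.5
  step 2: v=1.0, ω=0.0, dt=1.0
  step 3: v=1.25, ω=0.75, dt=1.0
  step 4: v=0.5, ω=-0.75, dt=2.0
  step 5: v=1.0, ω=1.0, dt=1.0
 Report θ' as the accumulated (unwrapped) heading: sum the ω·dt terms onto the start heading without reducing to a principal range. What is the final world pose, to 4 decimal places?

step 1: θ'=2.3562 (straight) → pose (5.7955, -3.7955, 2.3562)
step 2: θ'=2.3562 (straight) → pose (5.0884, -3.0884, 2.3562)
step 3: θ'=3.1062 (R=1.6667) → pose (3.9689, -2.6013, 3.1062)
step 4: θ'=1.6062 (R=-0.6667) → pose (3.3262, -1.9586, 1.6062)
step 5: θ'=2.6062 (R=1.0000) → pose (2.8370, -1.1339, 2.6062)

(2.8370, -1.1339, 2.6062)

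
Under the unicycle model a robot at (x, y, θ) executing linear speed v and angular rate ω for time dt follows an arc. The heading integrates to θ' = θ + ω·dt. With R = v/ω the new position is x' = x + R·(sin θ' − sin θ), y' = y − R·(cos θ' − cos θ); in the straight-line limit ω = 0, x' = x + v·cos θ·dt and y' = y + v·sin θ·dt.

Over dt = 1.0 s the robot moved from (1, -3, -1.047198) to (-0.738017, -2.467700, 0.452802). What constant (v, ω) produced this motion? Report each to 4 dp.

Δθ = 0.452802 − -1.047198 = 1.500000
ω = Δθ/dt = 1.500000/1.0 = 1.5000
R = Δx/(sin θ' − sin θ) = -1.3333
v = R·ω = -1.3333·1.5000 = -2.0000

v = -2.0000, ω = 1.5000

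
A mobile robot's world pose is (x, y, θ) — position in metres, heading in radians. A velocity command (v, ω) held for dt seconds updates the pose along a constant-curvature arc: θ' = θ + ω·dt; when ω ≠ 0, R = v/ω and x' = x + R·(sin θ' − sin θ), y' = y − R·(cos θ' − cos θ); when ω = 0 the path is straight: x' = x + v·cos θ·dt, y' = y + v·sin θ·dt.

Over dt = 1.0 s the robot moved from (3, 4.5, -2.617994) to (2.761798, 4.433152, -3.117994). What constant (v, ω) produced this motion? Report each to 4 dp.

v = 0.2500, ω = -0.5000

Δθ = -3.117994 − -2.617994 = -0.500000
ω = Δθ/dt = -0.500000/1.0 = -0.5000
R = Δx/(sin θ' − sin θ) = -0.5000
v = R·ω = -0.5000·-0.5000 = 0.2500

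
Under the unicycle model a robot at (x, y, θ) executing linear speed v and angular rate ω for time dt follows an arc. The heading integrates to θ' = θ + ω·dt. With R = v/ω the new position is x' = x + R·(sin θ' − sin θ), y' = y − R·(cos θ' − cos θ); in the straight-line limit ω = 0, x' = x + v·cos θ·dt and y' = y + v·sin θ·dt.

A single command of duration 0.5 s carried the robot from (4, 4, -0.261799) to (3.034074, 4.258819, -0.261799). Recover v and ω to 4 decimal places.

v = -2.0000, ω = 0.0000

Δθ = -0.261799 − -0.261799 = 0.000000
ω = Δθ/dt = 0.000000/0.5 = 0.0000
ω = 0 → v = (Δx·cos θ + Δy·sin θ)/dt = -2.0000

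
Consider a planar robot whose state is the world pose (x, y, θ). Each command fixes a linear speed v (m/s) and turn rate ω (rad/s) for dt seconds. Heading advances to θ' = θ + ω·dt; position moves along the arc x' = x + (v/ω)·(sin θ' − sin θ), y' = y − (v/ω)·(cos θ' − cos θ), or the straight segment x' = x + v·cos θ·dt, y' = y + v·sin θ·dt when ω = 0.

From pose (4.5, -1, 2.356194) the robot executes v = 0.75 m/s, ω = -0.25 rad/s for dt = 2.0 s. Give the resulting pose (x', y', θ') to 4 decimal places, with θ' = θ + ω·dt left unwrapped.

θ' = 2.3562 + -0.25·2.0 = 1.8562
R = v/ω = 0.75/-0.25 = -3.0000
x' = 4.5 + -3.0000·(sin 1.8562 − sin 2.3562) = 3.7427
y' = -1 − -3.0000·(cos 1.8562 − cos 2.3562) = 0.2767

(3.7427, 0.2767, 1.8562)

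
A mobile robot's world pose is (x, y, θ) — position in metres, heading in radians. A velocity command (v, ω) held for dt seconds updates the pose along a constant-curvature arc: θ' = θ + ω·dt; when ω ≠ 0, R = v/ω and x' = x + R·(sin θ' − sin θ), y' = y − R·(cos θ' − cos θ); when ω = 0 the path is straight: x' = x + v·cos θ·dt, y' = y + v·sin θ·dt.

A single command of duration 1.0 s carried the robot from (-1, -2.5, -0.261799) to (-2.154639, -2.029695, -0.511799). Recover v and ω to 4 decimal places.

Δθ = -0.511799 − -0.261799 = -0.250000
ω = Δθ/dt = -0.250000/1.0 = -0.2500
R = Δx/(sin θ' − sin θ) = 5.0000
v = R·ω = 5.0000·-0.2500 = -1.2500

v = -1.2500, ω = -0.2500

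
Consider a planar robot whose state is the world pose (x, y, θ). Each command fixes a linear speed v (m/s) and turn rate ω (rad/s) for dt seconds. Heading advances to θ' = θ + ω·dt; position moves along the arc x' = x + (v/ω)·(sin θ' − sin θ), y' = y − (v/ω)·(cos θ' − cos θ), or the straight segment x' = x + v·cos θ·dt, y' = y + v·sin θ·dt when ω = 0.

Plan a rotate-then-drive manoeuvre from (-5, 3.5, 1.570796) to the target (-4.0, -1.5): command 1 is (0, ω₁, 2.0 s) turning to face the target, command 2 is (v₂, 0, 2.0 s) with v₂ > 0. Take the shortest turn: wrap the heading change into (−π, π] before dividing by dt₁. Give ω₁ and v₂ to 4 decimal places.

ω₁ = -1.4721, v₂ = 2.5495

heading to target = atan2(-1.5−3.5, -4−-5) = -1.3734
Δθ = wrap(-1.3734 − 1.5708) = -2.9442; ω₁ = Δθ/dt₁ = -1.4721
distance = √((-4−-5)² + (-1.5−3.5)²) = 5.0990; v₂ = distance/dt₂ = 2.5495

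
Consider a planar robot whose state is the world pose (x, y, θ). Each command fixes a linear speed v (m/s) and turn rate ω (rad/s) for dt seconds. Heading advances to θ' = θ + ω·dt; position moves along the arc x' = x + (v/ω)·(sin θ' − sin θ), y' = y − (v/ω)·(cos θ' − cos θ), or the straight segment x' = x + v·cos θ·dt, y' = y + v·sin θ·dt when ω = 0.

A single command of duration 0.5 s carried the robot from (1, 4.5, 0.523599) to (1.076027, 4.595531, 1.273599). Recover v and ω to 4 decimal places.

v = 0.2500, ω = 1.5000

Δθ = 1.273599 − 0.523599 = 0.750000
ω = Δθ/dt = 0.750000/0.5 = 1.5000
R = −Δy/(cos θ' − cos θ) = 0.1667
v = R·ω = 0.1667·1.5000 = 0.2500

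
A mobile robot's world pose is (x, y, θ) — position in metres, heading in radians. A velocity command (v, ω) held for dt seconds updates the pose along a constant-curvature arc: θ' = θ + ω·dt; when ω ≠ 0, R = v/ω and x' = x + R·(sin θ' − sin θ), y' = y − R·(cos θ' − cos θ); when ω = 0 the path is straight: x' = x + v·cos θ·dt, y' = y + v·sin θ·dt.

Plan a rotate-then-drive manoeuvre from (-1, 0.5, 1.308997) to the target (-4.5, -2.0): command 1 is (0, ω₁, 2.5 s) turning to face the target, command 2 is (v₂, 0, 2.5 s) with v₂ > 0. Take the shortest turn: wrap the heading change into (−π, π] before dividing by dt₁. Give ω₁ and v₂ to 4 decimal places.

heading to target = atan2(-2−0.5, -4.5−-1) = -2.5213
Δθ = wrap(-2.5213 − 1.3090) = 2.4528; ω₁ = Δθ/dt₁ = 0.9811
distance = √((-4.5−-1)² + (-2−0.5)²) = 4.3012; v₂ = distance/dt₂ = 1.7205

ω₁ = 0.9811, v₂ = 1.7205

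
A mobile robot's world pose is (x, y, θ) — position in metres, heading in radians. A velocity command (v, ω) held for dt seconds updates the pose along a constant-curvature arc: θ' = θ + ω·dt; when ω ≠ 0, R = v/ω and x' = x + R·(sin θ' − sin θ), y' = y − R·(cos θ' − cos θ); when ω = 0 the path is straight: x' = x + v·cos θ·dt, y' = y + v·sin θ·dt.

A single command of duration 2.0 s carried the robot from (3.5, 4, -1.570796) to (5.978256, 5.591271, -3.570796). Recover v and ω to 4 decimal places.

v = -1.7500, ω = -1.0000

Δθ = -3.570796 − -1.570796 = -2.000000
ω = Δθ/dt = -2.000000/2.0 = -1.0000
R = Δx/(sin θ' − sin θ) = 1.7500
v = R·ω = 1.7500·-1.0000 = -1.7500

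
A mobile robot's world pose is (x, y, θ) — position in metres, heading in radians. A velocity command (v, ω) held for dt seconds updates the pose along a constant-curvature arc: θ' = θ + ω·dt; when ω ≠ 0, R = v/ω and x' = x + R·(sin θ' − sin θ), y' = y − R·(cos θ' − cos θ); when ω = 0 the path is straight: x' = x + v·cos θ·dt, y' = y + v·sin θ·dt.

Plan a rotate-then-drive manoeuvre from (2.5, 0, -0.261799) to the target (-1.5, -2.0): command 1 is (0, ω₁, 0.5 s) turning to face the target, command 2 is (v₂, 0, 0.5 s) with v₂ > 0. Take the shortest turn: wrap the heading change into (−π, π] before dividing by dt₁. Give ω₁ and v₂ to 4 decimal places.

heading to target = atan2(-2−0, -1.5−2.5) = -2.6779
Δθ = wrap(-2.6779 − -0.2618) = -2.4161; ω₁ = Δθ/dt₁ = -4.8323
distance = √((-1.5−2.5)² + (-2−0)²) = 4.4721; v₂ = distance/dt₂ = 8.9443

ω₁ = -4.8323, v₂ = 8.9443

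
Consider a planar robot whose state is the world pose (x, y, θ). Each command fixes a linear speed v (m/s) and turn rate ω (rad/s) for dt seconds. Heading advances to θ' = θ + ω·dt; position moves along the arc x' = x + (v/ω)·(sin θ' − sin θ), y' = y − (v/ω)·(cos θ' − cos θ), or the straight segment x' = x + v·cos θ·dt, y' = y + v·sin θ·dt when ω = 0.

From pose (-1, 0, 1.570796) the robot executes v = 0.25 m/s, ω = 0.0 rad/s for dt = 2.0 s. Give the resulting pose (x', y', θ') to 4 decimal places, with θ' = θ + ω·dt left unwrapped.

(-1.0000, 0.5000, 1.5708)

θ' = 1.5708 + 0.0·2.0 = 1.5708
ω = 0 → straight: x' = -1 + 0.25·cos(1.5708)·2.0 = -1.0000
y' = 0 + 0.25·sin(1.5708)·2.0 = 0.5000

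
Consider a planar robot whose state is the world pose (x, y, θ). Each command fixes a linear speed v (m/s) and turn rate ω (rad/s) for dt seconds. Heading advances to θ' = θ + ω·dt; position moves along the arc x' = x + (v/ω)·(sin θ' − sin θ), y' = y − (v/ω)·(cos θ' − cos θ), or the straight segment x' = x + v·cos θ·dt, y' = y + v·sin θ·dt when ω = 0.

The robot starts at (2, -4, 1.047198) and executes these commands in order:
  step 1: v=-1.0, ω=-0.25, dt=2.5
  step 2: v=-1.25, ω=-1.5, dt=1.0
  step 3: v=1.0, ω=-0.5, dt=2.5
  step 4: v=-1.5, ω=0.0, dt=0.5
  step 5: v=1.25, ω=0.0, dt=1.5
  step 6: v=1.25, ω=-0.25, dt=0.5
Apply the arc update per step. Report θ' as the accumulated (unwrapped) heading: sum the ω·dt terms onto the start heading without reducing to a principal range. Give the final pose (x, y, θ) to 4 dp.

(-2.4377, -8.8471, -2.4528)

step 1: θ'=0.4222 (R=4.0000) → pose (0.1750, -5.6488, 0.4222)
step 2: θ'=-1.0778 (R=0.8333) → pose (-0.9006, -5.2830, -1.0778)
step 3: θ'=-2.3278 (R=-2.0000) → pose (-1.2087, -7.6030, -2.3278)
step 4: θ'=-2.3278 (straight) → pose (-0.6936, -7.0578, -2.3278)
step 5: θ'=-2.3278 (straight) → pose (-1.9812, -8.4208, -2.3278)
step 6: θ'=-2.4528 (R=-5.0000) → pose (-2.4377, -8.8471, -2.4528)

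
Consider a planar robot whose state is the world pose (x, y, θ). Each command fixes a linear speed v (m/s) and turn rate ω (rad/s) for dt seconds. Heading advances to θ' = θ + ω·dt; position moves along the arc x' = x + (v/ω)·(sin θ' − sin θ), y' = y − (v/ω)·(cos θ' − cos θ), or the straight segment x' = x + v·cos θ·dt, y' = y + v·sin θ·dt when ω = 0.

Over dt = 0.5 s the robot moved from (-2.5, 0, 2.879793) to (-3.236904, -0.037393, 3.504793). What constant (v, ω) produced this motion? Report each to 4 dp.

Δθ = 3.504793 − 2.879793 = 0.625000
ω = Δθ/dt = 0.625000/0.5 = 1.2500
R = Δx/(sin θ' − sin θ) = 1.2000
v = R·ω = 1.2000·1.2500 = 1.5000

v = 1.5000, ω = 1.2500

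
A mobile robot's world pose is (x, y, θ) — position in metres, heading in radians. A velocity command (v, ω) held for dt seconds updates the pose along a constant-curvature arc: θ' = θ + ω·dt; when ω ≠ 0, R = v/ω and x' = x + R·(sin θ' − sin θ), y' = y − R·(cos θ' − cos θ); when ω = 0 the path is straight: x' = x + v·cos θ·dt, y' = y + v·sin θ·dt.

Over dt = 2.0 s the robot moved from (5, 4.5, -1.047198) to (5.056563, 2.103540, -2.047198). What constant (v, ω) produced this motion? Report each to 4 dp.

v = 1.2500, ω = -0.5000

Δθ = -2.047198 − -1.047198 = -1.000000
ω = Δθ/dt = -1.000000/2.0 = -0.5000
R = −Δy/(cos θ' − cos θ) = -2.5000
v = R·ω = -2.5000·-0.5000 = 1.2500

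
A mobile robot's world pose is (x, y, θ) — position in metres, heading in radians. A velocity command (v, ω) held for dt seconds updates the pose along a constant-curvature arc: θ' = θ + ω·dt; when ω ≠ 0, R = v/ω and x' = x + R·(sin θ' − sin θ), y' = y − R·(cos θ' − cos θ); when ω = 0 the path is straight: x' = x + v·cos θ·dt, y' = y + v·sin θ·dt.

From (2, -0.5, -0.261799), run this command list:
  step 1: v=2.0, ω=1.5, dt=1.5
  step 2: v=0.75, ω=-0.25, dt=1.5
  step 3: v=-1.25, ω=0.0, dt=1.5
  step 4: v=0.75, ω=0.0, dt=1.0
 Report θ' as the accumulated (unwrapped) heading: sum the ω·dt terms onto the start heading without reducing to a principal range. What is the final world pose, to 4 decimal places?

(3.3568, 1.2934, 1.6132)

step 1: θ'=1.9882 (R=1.3333) → pose (3.5640, 1.3284, 1.9882)
step 2: θ'=1.6132 (R=-3.0000) → pose (3.3091, 2.4174, 1.6132)
step 3: θ'=1.6132 (straight) → pose (3.3886, 0.5441, 1.6132)
step 4: θ'=1.6132 (straight) → pose (3.3568, 1.2934, 1.6132)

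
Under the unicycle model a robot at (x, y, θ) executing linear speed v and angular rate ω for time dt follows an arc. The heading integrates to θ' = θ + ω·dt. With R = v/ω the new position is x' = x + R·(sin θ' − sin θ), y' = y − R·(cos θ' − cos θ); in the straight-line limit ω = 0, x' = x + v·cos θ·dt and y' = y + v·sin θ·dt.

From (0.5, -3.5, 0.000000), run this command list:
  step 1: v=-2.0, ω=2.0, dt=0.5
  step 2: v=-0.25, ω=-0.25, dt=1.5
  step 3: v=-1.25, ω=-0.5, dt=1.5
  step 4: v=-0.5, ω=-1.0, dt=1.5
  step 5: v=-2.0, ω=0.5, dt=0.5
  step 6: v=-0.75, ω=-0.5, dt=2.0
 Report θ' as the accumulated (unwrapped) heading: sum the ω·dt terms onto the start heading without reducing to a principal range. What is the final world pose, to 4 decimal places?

(-2.4489, -1.7931, -2.3750)

step 1: θ'=1.0000 (R=-1.0000) → pose (-0.3415, -3.9597, 1.0000)
step 2: θ'=0.6250 (R=1.0000) → pose (-0.5978, -4.2304, 0.6250)
step 3: θ'=-0.1250 (R=2.5000) → pose (-2.3723, -4.6834, -0.1250)
step 4: θ'=-1.6250 (R=0.5000) → pose (-2.8092, -4.1603, -1.6250)
step 5: θ'=-1.3750 (R=-4.0000) → pose (-2.8798, -3.1654, -1.3750)
step 6: θ'=-2.3750 (R=1.5000) → pose (-2.4489, -1.7931, -2.3750)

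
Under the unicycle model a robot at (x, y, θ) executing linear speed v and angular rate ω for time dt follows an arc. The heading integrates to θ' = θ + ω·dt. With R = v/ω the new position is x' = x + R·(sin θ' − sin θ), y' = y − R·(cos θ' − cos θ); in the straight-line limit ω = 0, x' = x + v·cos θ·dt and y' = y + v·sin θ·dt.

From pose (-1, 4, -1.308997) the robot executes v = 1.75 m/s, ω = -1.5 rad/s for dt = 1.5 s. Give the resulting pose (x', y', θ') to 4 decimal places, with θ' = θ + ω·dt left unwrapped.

θ' = -1.3090 + -1.5·1.5 = -3.5590
R = v/ω = 1.75/-1.5 = -1.1667
x' = -1 + -1.1667·(sin -3.5590 − sin -1.3090) = -2.5999
y' = 4 − -1.1667·(cos -3.5590 − cos -1.3090) = 2.6315

(-2.5999, 2.6315, -3.5590)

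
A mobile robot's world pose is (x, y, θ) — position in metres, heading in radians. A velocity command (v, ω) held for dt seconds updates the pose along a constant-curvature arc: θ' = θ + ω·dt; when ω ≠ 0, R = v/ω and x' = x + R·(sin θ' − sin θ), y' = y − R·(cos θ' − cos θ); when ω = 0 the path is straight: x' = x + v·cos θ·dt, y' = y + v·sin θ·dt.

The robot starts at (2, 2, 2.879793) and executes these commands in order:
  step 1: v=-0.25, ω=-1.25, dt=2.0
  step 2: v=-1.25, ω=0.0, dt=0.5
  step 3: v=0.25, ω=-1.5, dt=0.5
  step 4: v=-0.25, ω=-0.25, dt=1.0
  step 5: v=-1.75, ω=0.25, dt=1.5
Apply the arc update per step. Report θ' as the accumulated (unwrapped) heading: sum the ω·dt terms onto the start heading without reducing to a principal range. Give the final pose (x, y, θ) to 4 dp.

step 1: θ'=0.3798 (R=0.2000) → pose (2.0224, 1.6211, 0.3798)
step 2: θ'=0.3798 (straight) → pose (1.4419, 1.3894, 0.3798)
step 3: θ'=-0.3702 (R=-0.1667) → pose (1.5640, 1.3899, -0.3702)
step 4: θ'=-0.6202 (R=1.0000) → pose (1.3446, 1.5084, -0.6202)
step 5: θ'=-0.2452 (R=-7.0000) → pose (-1.0245, 2.6027, -0.2452)

(-1.0245, 2.6027, -0.2452)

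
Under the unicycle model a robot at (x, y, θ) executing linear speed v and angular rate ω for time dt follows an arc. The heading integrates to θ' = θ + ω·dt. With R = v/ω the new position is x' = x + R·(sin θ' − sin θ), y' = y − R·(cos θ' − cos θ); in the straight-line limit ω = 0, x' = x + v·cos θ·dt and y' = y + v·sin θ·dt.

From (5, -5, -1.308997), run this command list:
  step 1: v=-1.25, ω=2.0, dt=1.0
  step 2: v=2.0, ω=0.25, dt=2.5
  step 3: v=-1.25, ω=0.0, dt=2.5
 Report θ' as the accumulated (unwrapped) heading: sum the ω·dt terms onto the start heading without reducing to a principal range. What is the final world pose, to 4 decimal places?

(5.8536, -3.5557, 1.3160)

step 1: θ'=0.6910 (R=-0.6250) → pose (3.9980, -4.6801, 0.6910)
step 2: θ'=1.3160 (R=8.0000) → pose (6.6412, -0.5316, 1.3160)
step 3: θ'=1.3160 (straight) → pose (5.8536, -3.5557, 1.3160)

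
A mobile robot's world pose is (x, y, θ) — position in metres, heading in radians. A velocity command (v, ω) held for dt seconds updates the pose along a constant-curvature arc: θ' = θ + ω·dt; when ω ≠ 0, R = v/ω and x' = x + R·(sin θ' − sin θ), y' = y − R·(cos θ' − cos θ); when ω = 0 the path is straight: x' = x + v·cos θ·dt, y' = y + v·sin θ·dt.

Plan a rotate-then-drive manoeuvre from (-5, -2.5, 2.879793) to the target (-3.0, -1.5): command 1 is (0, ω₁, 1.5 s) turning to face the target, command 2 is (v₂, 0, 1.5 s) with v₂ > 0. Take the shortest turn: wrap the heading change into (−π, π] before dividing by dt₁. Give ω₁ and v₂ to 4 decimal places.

ω₁ = -1.6108, v₂ = 1.4907

heading to target = atan2(-1.5−-2.5, -3−-5) = 0.4636
Δθ = wrap(0.4636 − 2.8798) = -2.4161; ω₁ = Δθ/dt₁ = -1.6108
distance = √((-3−-5)² + (-1.5−-2.5)²) = 2.2361; v₂ = distance/dt₂ = 1.4907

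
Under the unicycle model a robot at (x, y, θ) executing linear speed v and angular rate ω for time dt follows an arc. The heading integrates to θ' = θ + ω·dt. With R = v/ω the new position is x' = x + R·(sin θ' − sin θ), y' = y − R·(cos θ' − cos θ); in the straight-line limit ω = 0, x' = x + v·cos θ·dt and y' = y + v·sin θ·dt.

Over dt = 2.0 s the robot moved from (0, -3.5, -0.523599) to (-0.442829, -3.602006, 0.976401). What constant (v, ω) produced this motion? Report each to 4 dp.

Δθ = 0.976401 − -0.523599 = 1.500000
ω = Δθ/dt = 1.500000/2.0 = 0.7500
R = Δx/(sin θ' − sin θ) = -0.3333
v = R·ω = -0.3333·0.7500 = -0.2500

v = -0.2500, ω = 0.7500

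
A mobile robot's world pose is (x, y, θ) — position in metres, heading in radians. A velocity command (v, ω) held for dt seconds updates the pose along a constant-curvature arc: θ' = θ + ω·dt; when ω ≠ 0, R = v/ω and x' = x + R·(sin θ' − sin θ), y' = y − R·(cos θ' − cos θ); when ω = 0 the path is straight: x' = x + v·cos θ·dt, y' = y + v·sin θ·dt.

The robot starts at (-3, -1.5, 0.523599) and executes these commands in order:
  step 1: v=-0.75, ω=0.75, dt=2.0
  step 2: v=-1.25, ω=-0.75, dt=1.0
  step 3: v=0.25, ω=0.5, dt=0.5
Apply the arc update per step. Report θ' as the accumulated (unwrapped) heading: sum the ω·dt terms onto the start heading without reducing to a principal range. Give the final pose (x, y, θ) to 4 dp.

(-3.2830, -3.8979, 1.5236)

step 1: θ'=2.0236 (R=-1.0000) → pose (-3.3992, -2.8035, 2.0236)
step 2: θ'=1.2736 (R=1.6667) → pose (-3.3043, -4.0207, 1.2736)
step 3: θ'=1.5236 (R=0.5000) → pose (-3.2830, -3.8979, 1.5236)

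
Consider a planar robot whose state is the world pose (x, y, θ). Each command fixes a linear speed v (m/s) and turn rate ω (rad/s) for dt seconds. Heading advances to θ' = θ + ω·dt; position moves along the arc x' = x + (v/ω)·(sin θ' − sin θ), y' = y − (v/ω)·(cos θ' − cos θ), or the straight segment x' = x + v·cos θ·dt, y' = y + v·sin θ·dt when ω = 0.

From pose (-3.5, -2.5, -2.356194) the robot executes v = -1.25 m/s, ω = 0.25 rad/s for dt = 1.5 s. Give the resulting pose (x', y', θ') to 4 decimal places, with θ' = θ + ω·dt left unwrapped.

(-2.4507, -0.9593, -1.9812)

θ' = -2.3562 + 0.25·1.5 = -1.9812
R = v/ω = -1.25/0.25 = -5.0000
x' = -3.5 + -5.0000·(sin -1.9812 − sin -2.3562) = -2.4507
y' = -2.5 − -5.0000·(cos -1.9812 − cos -2.3562) = -0.9593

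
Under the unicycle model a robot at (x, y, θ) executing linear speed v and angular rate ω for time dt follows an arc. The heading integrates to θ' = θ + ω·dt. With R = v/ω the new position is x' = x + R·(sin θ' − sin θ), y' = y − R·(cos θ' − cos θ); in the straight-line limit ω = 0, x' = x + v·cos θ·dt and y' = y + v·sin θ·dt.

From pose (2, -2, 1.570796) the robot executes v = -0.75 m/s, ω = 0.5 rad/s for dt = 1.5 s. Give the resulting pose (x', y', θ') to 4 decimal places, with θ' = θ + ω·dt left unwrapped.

(2.4025, -3.0225, 2.3208)

θ' = 1.5708 + 0.5·1.5 = 2.3208
R = v/ω = -0.75/0.5 = -1.5000
x' = 2 + -1.5000·(sin 2.3208 − sin 1.5708) = 2.4025
y' = -2 − -1.5000·(cos 2.3208 − cos 1.5708) = -3.0225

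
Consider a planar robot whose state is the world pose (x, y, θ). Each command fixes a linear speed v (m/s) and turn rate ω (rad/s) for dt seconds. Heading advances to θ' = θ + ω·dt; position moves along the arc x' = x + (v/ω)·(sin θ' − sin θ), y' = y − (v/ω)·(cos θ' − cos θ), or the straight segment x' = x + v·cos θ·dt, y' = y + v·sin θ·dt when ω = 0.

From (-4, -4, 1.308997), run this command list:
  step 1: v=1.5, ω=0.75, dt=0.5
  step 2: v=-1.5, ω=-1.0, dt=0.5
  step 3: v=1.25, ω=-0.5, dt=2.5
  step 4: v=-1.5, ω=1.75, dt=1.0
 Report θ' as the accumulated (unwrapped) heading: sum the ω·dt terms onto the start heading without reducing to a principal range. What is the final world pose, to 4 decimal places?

(-2.4739, -3.3923, 1.6840)

step 1: θ'=1.6840 (R=2.0000) → pose (-3.9447, -3.2564, 1.6840)
step 2: θ'=1.1840 (R=1.5000) → pose (-4.0459, -3.9917, 1.1840)
step 3: θ'=-0.0660 (R=-2.5000) → pose (-1.5657, -2.4402, -0.0660)
step 4: θ'=1.6840 (R=-0.8571) → pose (-2.4739, -3.3923, 1.6840)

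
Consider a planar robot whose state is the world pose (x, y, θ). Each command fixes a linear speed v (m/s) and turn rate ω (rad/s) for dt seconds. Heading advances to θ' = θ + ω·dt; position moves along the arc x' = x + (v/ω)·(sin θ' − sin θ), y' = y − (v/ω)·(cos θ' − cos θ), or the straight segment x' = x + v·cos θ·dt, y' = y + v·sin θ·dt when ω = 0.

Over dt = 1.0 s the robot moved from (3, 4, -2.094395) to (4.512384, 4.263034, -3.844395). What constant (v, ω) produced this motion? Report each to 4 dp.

Δθ = -3.844395 − -2.094395 = -1.750000
ω = Δθ/dt = -1.750000/1.0 = -1.7500
R = Δx/(sin θ' − sin θ) = 1.0000
v = R·ω = 1.0000·-1.7500 = -1.7500

v = -1.7500, ω = -1.7500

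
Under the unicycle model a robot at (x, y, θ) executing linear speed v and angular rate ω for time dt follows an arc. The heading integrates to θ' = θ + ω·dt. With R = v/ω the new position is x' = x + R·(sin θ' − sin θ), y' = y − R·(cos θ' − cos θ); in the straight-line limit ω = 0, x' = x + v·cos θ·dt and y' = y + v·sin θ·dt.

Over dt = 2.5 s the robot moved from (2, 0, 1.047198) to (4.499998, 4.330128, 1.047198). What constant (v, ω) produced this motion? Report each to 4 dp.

v = 2.0000, ω = 0.0000

Δθ = 1.047198 − 1.047198 = 0.000000
ω = Δθ/dt = 0.000000/2.5 = 0.0000
ω = 0 → v = (Δx·cos θ + Δy·sin θ)/dt = 2.0000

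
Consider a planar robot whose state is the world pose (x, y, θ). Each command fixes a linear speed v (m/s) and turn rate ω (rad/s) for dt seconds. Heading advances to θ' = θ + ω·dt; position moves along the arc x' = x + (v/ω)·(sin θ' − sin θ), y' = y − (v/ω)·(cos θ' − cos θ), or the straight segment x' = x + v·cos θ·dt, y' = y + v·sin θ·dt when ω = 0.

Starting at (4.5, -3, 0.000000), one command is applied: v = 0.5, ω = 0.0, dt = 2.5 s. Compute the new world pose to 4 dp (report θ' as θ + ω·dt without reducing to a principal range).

θ' = 0.0000 + 0.0·2.5 = 0.0000
ω = 0 → straight: x' = 4.5 + 0.5·cos(0.0000)·2.5 = 5.7500
y' = -3 + 0.5·sin(0.0000)·2.5 = -3.0000

(5.7500, -3.0000, 0.0000)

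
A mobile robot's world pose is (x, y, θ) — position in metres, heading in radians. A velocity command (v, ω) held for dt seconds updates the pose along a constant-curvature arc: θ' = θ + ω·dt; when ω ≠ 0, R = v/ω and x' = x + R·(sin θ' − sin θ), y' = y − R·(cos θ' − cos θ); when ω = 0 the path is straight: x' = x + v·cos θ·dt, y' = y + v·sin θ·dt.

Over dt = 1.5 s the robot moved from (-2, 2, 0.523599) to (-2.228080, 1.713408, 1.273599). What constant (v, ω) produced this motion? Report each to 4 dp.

Δθ = 1.273599 − 0.523599 = 0.750000
ω = Δθ/dt = 0.750000/1.5 = 0.5000
R = −Δy/(cos θ' − cos θ) = -0.5000
v = R·ω = -0.5000·0.5000 = -0.2500

v = -0.2500, ω = 0.5000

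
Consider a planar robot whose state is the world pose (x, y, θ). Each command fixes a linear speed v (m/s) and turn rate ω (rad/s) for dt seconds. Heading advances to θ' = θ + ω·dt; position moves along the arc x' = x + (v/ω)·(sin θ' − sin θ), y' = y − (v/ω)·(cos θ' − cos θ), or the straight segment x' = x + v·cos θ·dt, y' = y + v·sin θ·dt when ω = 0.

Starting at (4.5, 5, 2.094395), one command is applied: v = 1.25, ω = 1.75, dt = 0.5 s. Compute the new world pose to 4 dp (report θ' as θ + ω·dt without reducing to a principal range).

(4.0038, 5.3466, 2.9694)

θ' = 2.0944 + 1.75·0.5 = 2.9694
R = v/ω = 1.25/1.75 = 0.7143
x' = 4.5 + 0.7143·(sin 2.9694 − sin 2.0944) = 4.0038
y' = 5 − 0.7143·(cos 2.9694 − cos 2.0944) = 5.3466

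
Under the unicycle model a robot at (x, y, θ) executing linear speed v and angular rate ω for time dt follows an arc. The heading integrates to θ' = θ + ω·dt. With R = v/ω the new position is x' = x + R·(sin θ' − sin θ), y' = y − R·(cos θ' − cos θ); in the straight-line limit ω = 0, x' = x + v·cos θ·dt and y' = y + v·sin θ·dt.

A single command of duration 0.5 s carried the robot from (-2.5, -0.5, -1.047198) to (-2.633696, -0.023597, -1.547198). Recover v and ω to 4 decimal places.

v = -1.0000, ω = -1.0000

Δθ = -1.547198 − -1.047198 = -0.500000
ω = Δθ/dt = -0.500000/0.5 = -1.0000
R = −Δy/(cos θ' − cos θ) = 1.0000
v = R·ω = 1.0000·-1.0000 = -1.0000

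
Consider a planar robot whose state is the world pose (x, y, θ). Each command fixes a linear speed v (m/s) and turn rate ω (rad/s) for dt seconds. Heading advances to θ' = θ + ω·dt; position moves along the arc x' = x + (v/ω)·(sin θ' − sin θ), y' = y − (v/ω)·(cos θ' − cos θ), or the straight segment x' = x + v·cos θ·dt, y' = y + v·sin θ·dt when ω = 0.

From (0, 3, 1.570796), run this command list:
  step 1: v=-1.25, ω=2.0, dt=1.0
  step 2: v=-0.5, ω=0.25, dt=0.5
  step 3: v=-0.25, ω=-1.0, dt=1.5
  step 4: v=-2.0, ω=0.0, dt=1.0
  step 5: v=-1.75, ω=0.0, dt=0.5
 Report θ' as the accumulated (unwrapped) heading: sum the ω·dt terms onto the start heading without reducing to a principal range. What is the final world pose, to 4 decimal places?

(3.1218, 0.1518, 2.1958)

step 1: θ'=3.5708 (R=-0.6250) → pose (0.8851, 2.4317, 3.5708)
step 2: θ'=3.6958 (R=-2.0000) → pose (1.1053, 2.5496, 3.6958)
step 3: θ'=2.1958 (R=0.2500) → pose (1.4396, 2.4833, 2.1958)
step 4: θ'=2.1958 (straight) → pose (2.6098, 0.8614, 2.1958)
step 5: θ'=2.1958 (straight) → pose (3.1218, 0.1518, 2.1958)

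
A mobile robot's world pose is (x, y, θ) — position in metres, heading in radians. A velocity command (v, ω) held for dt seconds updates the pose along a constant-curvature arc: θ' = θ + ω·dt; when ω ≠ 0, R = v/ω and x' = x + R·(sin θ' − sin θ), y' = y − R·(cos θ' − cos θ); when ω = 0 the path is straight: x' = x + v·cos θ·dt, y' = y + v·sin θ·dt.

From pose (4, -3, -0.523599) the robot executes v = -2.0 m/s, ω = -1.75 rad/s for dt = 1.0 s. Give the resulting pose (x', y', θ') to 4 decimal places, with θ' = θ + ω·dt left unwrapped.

θ' = -0.5236 + -1.75·1.0 = -2.2736
R = v/ω = -2.0/-1.75 = 1.1429
x' = 4 + 1.1429·(sin -2.2736 − sin -0.5236) = 3.6994
y' = -3 − 1.1429·(cos -2.2736 − cos -0.5236) = -1.2716

(3.6994, -1.2716, -2.2736)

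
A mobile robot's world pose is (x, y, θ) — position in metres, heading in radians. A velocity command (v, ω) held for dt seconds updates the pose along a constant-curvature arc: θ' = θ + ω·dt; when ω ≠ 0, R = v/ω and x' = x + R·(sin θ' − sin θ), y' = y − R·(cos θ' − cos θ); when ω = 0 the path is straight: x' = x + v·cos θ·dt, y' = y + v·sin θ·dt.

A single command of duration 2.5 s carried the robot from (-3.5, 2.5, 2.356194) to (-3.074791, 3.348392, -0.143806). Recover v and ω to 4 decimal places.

Δθ = -0.143806 − 2.356194 = -2.500000
ω = Δθ/dt = -2.500000/2.5 = -1.0000
R = −Δy/(cos θ' − cos θ) = -0.5000
v = R·ω = -0.5000·-1.0000 = 0.5000

v = 0.5000, ω = -1.0000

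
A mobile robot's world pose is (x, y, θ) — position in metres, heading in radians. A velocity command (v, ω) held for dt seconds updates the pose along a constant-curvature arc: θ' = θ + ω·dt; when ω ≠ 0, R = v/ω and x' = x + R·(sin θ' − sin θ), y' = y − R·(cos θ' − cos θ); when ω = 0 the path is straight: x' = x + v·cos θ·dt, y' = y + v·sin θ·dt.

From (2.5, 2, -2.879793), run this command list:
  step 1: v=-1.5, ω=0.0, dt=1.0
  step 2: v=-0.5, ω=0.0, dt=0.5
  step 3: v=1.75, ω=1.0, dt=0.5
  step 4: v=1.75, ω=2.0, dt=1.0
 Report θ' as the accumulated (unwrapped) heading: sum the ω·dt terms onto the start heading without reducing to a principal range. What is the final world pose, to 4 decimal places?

(3.7150, 0.5831, -0.3798)

step 1: θ'=-2.8798 (straight) → pose (3.9489, 2.3882, -2.8798)
step 2: θ'=-2.8798 (straight) → pose (4.1904, 2.4529, -2.8798)
step 3: θ'=-2.3798 (R=1.7500) → pose (3.4354, 2.0289, -2.3798)
step 4: θ'=-0.3798 (R=0.8750) → pose (3.7150, 0.5831, -0.3798)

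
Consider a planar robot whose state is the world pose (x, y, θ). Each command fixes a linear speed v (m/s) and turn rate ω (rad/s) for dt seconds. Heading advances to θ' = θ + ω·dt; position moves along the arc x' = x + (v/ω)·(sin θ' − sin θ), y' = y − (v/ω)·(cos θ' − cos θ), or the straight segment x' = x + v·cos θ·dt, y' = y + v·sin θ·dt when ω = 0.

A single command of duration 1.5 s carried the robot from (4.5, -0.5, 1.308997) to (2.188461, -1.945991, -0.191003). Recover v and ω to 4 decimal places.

Δθ = -0.191003 − 1.308997 = -1.500000
ω = Δθ/dt = -1.500000/1.5 = -1.0000
R = Δx/(sin θ' − sin θ) = 2.0000
v = R·ω = 2.0000·-1.0000 = -2.0000

v = -2.0000, ω = -1.0000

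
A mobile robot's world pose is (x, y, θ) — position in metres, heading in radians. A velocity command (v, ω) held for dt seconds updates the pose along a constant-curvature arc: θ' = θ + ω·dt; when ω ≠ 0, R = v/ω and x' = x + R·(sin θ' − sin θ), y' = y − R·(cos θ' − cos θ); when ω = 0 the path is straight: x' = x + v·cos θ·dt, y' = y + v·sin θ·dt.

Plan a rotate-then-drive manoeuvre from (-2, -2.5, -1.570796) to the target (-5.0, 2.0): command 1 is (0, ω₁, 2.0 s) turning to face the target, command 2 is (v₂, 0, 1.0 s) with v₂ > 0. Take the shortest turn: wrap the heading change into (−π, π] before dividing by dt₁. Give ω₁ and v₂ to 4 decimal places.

heading to target = atan2(2−-2.5, -5−-2) = 2.1588
Δθ = wrap(2.1588 − -1.5708) = -2.5536; ω₁ = Δθ/dt₁ = -1.2768
distance = √((-5−-2)² + (2−-2.5)²) = 5.4083; v₂ = distance/dt₂ = 5.4083

ω₁ = -1.2768, v₂ = 5.4083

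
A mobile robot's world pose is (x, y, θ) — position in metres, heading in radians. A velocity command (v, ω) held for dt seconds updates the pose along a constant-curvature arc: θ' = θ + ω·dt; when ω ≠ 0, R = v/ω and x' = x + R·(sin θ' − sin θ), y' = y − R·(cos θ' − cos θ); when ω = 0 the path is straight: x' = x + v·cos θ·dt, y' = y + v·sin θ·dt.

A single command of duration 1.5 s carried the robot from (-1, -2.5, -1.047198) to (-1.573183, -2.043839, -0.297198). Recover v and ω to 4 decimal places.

Δθ = -0.297198 − -1.047198 = 0.750000
ω = Δθ/dt = 0.750000/1.5 = 0.5000
R = Δx/(sin θ' − sin θ) = -1.0000
v = R·ω = -1.0000·0.5000 = -0.5000

v = -0.5000, ω = 0.5000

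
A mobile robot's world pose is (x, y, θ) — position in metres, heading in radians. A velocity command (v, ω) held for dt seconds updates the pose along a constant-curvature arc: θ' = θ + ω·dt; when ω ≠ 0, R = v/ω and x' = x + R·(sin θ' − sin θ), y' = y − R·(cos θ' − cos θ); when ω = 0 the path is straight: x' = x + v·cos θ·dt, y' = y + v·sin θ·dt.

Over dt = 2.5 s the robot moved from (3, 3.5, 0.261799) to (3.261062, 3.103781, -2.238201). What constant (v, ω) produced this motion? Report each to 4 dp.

v = 0.2500, ω = -1.0000

Δθ = -2.238201 − 0.261799 = -2.500000
ω = Δθ/dt = -2.500000/2.5 = -1.0000
R = −Δy/(cos θ' − cos θ) = -0.2500
v = R·ω = -0.2500·-1.0000 = 0.2500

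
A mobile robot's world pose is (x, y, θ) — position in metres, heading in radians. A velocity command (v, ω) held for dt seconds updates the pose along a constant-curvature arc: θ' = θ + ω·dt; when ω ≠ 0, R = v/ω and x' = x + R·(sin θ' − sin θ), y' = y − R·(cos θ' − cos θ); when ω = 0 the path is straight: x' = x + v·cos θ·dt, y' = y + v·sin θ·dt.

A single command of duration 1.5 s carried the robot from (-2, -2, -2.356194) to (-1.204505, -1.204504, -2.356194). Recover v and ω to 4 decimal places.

v = -0.7500, ω = 0.0000

Δθ = -2.356194 − -2.356194 = 0.000000
ω = Δθ/dt = 0.000000/1.5 = 0.0000
ω = 0 → v = (Δx·cos θ + Δy·sin θ)/dt = -0.7500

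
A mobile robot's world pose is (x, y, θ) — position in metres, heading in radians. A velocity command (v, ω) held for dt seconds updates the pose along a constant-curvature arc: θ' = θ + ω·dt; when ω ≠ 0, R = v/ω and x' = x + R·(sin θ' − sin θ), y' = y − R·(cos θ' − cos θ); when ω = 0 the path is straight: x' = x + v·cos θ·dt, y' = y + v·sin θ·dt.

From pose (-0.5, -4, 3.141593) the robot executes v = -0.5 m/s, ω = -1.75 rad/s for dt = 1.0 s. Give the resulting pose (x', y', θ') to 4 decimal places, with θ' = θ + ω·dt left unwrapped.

θ' = 3.1416 + -1.75·1.0 = 1.3916
R = v/ω = -0.5/-1.75 = 0.2857
x' = -0.5 + 0.2857·(sin 1.3916 − sin 3.1416) = -0.2189
y' = -4 − 0.2857·(cos 1.3916 − cos 3.1416) = -4.3366

(-0.2189, -4.3366, 1.3916)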